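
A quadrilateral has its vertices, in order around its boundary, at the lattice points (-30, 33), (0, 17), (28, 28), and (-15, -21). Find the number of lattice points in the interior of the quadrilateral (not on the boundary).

By the shoelace formula, twice the signed area is |[(-30)·17 − 0·33] + [0·28 − 28·17] + [28·(-21) − (-15)·28] + [(-15)·33 − (-30)·(-21)]| = 2279, so the area is 2279/2.
Along each edge there are gcd(|Δx|,|Δy|)+1 lattice points, so counting each shared vertex once the boundary has gcd(30,16) + gcd(28,11) + gcd(43,49) + gcd(15,54) = 2+1+1+3 = 7.
By Pick's theorem A = I + B/2 − 1, so I = 2279/2 − 7/2 + 1 = 1137.

1137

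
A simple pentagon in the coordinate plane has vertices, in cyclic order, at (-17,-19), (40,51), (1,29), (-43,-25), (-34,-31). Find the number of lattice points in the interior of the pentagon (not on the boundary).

1410

By the shoelace formula, twice the signed area is |[(-17)·51 − 40·(-19)] + [40·29 − 1·51] + [1·(-25) − (-43)·29] + [(-43)·(-31) − (-34)·(-25)] + [(-34)·(-19) − (-17)·(-31)]| = 2826, so the area is 1413.
Along each edge there are gcd(|Δx|,|Δy|)+1 lattice points, so counting each shared vertex once the boundary has gcd(57,70) + gcd(39,22) + gcd(44,54) + gcd(9,6) + gcd(17,12) = 1+1+2+3+1 = 8.
Pick's theorem gives I = A − B/2 + 1 = 1413 − 8/2 + 1 = 1410.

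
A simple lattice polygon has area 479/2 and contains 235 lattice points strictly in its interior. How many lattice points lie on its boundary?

11

Pick's theorem gives A = I + B/2 − 1, so B = 2(A − I + 1) = 2(479/2 − 235 + 1) = 11.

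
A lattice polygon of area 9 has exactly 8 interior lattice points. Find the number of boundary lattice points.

Pick's theorem gives A = I + B/2 − 1, so B = 2(A − I + 1) = 2(9 − 8 + 1) = 4.

4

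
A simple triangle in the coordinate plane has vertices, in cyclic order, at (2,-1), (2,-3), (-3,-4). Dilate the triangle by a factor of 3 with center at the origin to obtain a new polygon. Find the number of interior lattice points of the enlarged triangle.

By the shoelace formula, twice the signed area is |(2·(-3) − 2·(-1)) + (2·(-4) − (-3)·(-3)) + ((-3)·(-1) − 2·(-4))| = 10, so the area is 5.
The number of boundary lattice points is Σ gcd(|Δx|,|Δy|) = gcd(0,2) + gcd(5,1) + gcd(5,3) = 2+1+1 = 4.
Scaling by 3 multiplies the area by 3² = 9 (so the new area is 45) and multiplies the boundary lattice-point count by 3, giving 12.
By Pick's theorem, the interior count of the dilated polygon is 45 − 12/2 + 1 = 40.

40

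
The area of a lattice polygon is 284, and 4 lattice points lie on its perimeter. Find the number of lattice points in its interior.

From Pick's theorem, I = A − B/2 + 1 = 284 − 4/2 + 1 = 283.

283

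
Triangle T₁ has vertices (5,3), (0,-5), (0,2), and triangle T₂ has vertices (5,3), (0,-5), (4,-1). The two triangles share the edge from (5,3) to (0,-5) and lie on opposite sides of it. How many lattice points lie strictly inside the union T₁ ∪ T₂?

The union is the simple quadrilateral with vertices (5,3), (0,2), (0,-5), (4,-1) in order.
The shoelace formula gives twice the area as |[5·2 − 0·3] + [0·(-5) − 0·2] + [0·(-1) − 4·(-5)] + [4·3 − 5·(-1)]| = 47, so the area is 23.5.
Along each edge there are gcd(|Δx|,|Δy|)+1 lattice points, so counting each shared vertex once the boundary has gcd(5,1) + gcd(0,7) + gcd(4,4) + gcd(1,4) = 1+7+4+1 = 13.
By Pick's theorem I = A − B/2 + 1 = 23.5 − 13/2 + 1 = 18.

18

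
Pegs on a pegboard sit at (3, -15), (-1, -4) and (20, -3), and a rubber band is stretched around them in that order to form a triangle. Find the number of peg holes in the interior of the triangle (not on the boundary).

Using the shoelace formula, 2A = |(3·(-4) − (-1)·(-15)) + ((-1)·(-3) − 20·(-4)) + (20·(-15) − 3·(-3))| = 235, so the area is 117.5.
Along each edge there are gcd(|Δx|,|Δy|)+1 lattice points, so counting each shared vertex once the boundary has gcd(4,11) + gcd(21,1) + gcd(17,12) = 1+1+1 = 3.
Pick's theorem gives I = A − B/2 + 1 = 117.5 − 3/2 + 1 = 117.

117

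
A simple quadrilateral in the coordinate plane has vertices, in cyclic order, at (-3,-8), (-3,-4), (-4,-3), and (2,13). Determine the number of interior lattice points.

18

The shoelace formula gives twice the area as |[(-3)·(-4) − (-3)·(-8)] + [(-3)·(-3) − (-4)·(-4)] + [(-4)·13 − 2·(-3)] + [2·(-8) − (-3)·13]| = 42, so the area is 21.
The number of boundary lattice points is Σ gcd(|Δx|,|Δy|) = gcd(0,4) + gcd(1,1) + gcd(6,16) + gcd(5,21) = 4+1+2+1 = 8.
By Pick's theorem A = I + B/2 − 1, so I = 21 − 8/2 + 1 = 18.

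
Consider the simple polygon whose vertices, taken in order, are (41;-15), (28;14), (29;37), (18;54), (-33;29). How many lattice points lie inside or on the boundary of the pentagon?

By the shoelace formula, twice the signed area is |(41·14 − 28·(-15)) + (28·37 − 29·14) + (29·54 − 18·37) + (18·29 − (-33)·54) + ((-33)·(-15) − 41·29)| = 4134, so the area is 2067.
The number of boundary lattice points is Σ gcd(|Δx|,|Δy|) = gcd(13,29) + gcd(1,23) + gcd(11,17) + gcd(51,25) + gcd(74,44) = 1+1+1+1+2 = 6.
Pick's theorem gives I = A − B/2 + 1 = 2067 − 6/2 + 1 = 2065, so the closed region contains I + B = 2065 + 6 = 2071 lattice points.

2071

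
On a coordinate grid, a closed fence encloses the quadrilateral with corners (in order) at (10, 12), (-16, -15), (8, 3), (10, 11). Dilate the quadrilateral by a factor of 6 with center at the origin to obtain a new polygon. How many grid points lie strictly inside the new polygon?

3247

The shoelace formula gives twice the area as |[10·(-15) − (-16)·12] + [(-16)·3 − 8·(-15)] + [8·11 − 10·3] + [10·12 − 10·11]| = 182, so the area is 91.
Along each edge there are gcd(|Δx|,|Δy|)+1 lattice points, so counting each shared vertex once the boundary has gcd(26,27) + gcd(24,18) + gcd(2,8) + gcd(0,1) = 1+6+2+1 = 10.
Scaling by 6 multiplies the area by 6² = 36 (so the new area is 3276) and multiplies the boundary lattice-point count by 6, giving 60.
By Pick's theorem, the interior count of the dilated polygon is 3276 − 60/2 + 1 = 3247.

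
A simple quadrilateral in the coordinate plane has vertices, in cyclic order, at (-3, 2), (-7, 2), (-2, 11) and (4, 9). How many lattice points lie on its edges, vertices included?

14

Summing gcd(|Δx|,|Δy|) over the edges gives the boundary count: gcd(4,0) + gcd(5,9) + gcd(6,2) + gcd(7,7) = 4+1+2+7 = 14.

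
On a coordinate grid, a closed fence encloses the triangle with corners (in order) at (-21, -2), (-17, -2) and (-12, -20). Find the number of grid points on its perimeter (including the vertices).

14

Summing gcd(|Δx|,|Δy|) over the edges gives the boundary count: gcd(4,0) + gcd(5,18) + gcd(9,18) = 4+1+9 = 14.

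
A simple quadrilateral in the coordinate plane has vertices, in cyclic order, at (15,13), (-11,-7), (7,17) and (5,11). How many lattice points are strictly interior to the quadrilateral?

99

Using the shoelace formula, 2A = |(15·(-7) − (-11)·13) + ((-11)·17 − 7·(-7)) + (7·11 − 5·17) + (5·13 − 15·11)| = 208, so the area is 104.
The number of boundary lattice points is Σ gcd(|Δx|,|Δy|) = gcd(26,20) + gcd(18,24) + gcd(2,6) + gcd(10,2) = 2+6+2+2 = 12.
By Pick's theorem A = I + B/2 − 1, so I = 104 − 12/2 + 1 = 99.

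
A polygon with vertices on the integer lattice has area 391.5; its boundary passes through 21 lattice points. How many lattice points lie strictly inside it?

Pick's theorem A = I + B/2 − 1 rearranges to I = A − B/2 + 1 = 391.5 − 21/2 + 1 = 382.

382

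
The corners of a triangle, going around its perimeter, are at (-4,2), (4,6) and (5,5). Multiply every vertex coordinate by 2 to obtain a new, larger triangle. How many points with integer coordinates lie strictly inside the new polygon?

17

The shoelace formula gives twice the area as |((-4)·6 − 4·2) + (4·5 − 5·6) + (5·2 − (-4)·5)| = 12, so the area is 6.
The number of boundary lattice points is Σ gcd(|Δx|,|Δy|) = gcd(8,4) + gcd(1,1) + gcd(9,3) = 4+1+3 = 8.
Scaling by 2 multiplies the area by 2² = 4 (so the new area is 24) and multiplies the boundary lattice-point count by 2, giving 16.
By Pick's theorem, the interior count of the dilated polygon is 24 − 16/2 + 1 = 17.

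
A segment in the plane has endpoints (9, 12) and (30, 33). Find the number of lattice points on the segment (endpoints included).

The number of lattice points on a segment between lattice points is gcd(|Δx|,|Δy|) + 1 = gcd(21,21) + 1 = 21 + 1 = 22.

22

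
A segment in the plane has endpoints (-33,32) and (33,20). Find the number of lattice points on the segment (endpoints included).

7

The number of lattice points on a segment between lattice points is gcd(|Δx|,|Δy|) + 1 = gcd(66,12) + 1 = 6 + 1 = 7.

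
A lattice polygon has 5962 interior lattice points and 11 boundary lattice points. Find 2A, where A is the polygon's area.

11933

Pick's theorem states A = I + B/2 − 1, so A = 5962 + 11/2 − 1 = 11933/2.
Hence 2A = 11933.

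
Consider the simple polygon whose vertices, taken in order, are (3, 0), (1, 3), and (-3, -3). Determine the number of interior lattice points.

10

By the shoelace formula, twice the signed area is |(3·3 − 1·0) + (1·(-3) − (-3)·3) + ((-3)·0 − 3·(-3))| = 24, so the area is 12.
The number of boundary lattice points is Σ gcd(|Δx|,|Δy|) = gcd(2,3) + gcd(4,6) + gcd(6,3) = 1+2+3 = 6.
By Pick's theorem A = I + B/2 − 1, so I = 12 − 6/2 + 1 = 10.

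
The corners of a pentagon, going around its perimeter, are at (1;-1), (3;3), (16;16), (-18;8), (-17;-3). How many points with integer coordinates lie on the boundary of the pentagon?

20

Along each edge there are gcd(|Δx|,|Δy|)+1 lattice points, so counting each shared vertex once the boundary has gcd(2,4) + gcd(13,13) + gcd(34,8) + gcd(1,11) + gcd(18,2) = 2+13+2+1+2 = 20.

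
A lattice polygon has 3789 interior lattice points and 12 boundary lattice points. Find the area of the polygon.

By Pick's theorem, A = I + B/2 − 1 = 3789 + 12/2 − 1 = 3794.

3794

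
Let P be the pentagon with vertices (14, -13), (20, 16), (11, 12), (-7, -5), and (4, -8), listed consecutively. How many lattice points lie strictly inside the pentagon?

353

The shoelace formula gives twice the area as |(14·16 − 20·(-13)) + (20·12 − 11·16) + (11·(-5) − (-7)·12) + ((-7)·(-8) − 4·(-5)) + (4·(-13) − 14·(-8))| = 713, so the area is 713/2.
The number of boundary lattice points is Σ gcd(|Δx|,|Δy|) = gcd(6,29) + gcd(9,4) + gcd(18,17) + gcd(11,3) + gcd(10,5) = 1+1+1+1+5 = 9.
By Pick's theorem A = I + B/2 − 1, so I = 713/2 − 9/2 + 1 = 353.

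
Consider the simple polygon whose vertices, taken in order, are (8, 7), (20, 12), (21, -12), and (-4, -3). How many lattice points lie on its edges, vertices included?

The number of boundary lattice points is Σ gcd(|Δx|,|Δy|) = gcd(12,5) + gcd(1,24) + gcd(25,9) + gcd(12,10) = 1+1+1+2 = 5.

5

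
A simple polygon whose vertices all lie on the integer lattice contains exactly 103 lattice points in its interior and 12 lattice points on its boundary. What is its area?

By Pick's theorem, A = I + B/2 − 1 = 103 + 12/2 − 1 = 108.

108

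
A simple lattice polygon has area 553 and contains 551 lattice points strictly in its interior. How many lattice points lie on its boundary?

Pick's theorem gives A = I + B/2 − 1, so B = 2(A − I + 1) = 2(553 − 551 + 1) = 6.

6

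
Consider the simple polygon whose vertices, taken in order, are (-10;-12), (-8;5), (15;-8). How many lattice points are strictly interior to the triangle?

208

By the shoelace formula, twice the signed area is |[(-10)·5 − (-8)·(-12)] + [(-8)·(-8) − 15·5] + [15·(-12) − (-10)·(-8)]| = 417, so the area is 208.5.
Summing gcd(|Δx|,|Δy|) over the edges gives the boundary count: gcd(2,17) + gcd(23,13) + gcd(25,4) = 1+1+1 = 3.
By Pick's theorem A = I + B/2 − 1, so I = 208.5 − 3/2 + 1 = 208.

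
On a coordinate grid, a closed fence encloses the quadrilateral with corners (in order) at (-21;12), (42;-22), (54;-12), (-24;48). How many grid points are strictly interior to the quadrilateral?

1828

Using the shoelace formula, 2A = |[(-21)·(-22) − 42·12] + [42·(-12) − 54·(-22)] + [54·48 − (-24)·(-12)] + [(-24)·12 − (-21)·48]| = 3666, so the area is 1833.
The number of boundary lattice points is Σ gcd(|Δx|,|Δy|) = gcd(63,34) + gcd(12,10) + gcd(78,60) + gcd(3,36) = 1+2+6+3 = 12.
Pick's theorem gives I = A − B/2 + 1 = 1833 − 12/2 + 1 = 1828.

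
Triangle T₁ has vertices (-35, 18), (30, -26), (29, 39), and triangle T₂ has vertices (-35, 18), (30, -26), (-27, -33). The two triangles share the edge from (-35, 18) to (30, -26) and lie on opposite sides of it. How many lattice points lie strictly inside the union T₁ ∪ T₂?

3571

The union is the simple quadrilateral with vertices (-35, 18), (29, 39), (30, -26), (-27, -33) in order.
Using the shoelace formula, 2A = |[(-35)·39 − 29·18] + [29·(-26) − 30·39] + [30·(-33) − (-27)·(-26)] + [(-27)·18 − (-35)·(-33)]| = 7144, so the area is 3572.
Summing gcd(|Δx|,|Δy|) over the edges gives the boundary count: gcd(64,21) + gcd(1,65) + gcd(57,7) + gcd(8,51) = 1+1+1+1 = 4.
By Pick's theorem I = A − B/2 + 1 = 3572 − 4/2 + 1 = 3571.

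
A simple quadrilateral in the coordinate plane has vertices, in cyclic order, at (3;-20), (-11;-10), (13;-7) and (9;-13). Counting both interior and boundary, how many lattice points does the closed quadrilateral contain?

Using the shoelace formula, 2A = |[3·(-10) − (-11)·(-20)] + [(-11)·(-7) − 13·(-10)] + [13·(-13) − 9·(-7)] + [9·(-20) − 3·(-13)]| = 290, so the area is 145.
Along each edge there are gcd(|Δx|,|Δy|)+1 lattice points, so counting each shared vertex once the boundary has gcd(14,10) + gcd(24,3) + gcd(4,6) + gcd(6,7) = 2+3+2+1 = 8.
Pick's theorem gives I = A − B/2 + 1 = 145 − 8/2 + 1 = 142, so the closed region contains I + B = 142 + 8 = 150 lattice points.

150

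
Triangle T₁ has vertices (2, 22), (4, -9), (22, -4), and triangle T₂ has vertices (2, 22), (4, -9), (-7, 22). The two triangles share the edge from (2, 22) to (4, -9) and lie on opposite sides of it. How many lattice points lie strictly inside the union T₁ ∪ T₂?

The union is the simple quadrilateral with vertices (2, 22), (22, -4), (4, -9), (-7, 22) in order.
The shoelace formula gives twice the area as |(2·(-4) − 22·22) + (22·(-9) − 4·(-4)) + (4·22 − (-7)·(-9)) + ((-7)·22 − 2·22)| = 847, so the area is 847/2.
Along each edge there are gcd(|Δx|,|Δy|)+1 lattice points, so counting each shared vertex once the boundary has gcd(20,26) + gcd(18,5) + gcd(11,31) + gcd(9,0) = 2+1+1+9 = 13.
By Pick's theorem I = A − B/2 + 1 = 847/2 − 13/2 + 1 = 418.

418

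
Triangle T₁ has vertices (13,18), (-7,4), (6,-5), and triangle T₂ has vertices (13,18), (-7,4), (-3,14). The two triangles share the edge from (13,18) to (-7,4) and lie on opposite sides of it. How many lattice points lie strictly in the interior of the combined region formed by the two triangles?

The union is the simple quadrilateral with vertices (13,18), (6,-5), (-7,4), (-3,14) in order.
The shoelace formula gives twice the area as |(13·(-5) − 6·18) + (6·4 − (-7)·(-5)) + ((-7)·14 − (-3)·4) + ((-3)·18 − 13·14)| = 506, so the area is 253.
Along each edge there are gcd(|Δx|,|Δy|)+1 lattice points, so counting each shared vertex once the boundary has gcd(7,23) + gcd(13,9) + gcd(4,10) + gcd(16,4) = 1+1+2+4 = 8.
By Pick's theorem I = A − B/2 + 1 = 253 − 8/2 + 1 = 250.

250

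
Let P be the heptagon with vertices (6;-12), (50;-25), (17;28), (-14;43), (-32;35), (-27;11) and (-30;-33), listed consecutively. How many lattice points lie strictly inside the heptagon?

3324

By the shoelace formula, twice the signed area is |[6·(-25) − 50·(-12)] + [50·28 − 17·(-25)] + [17·43 − (-14)·28] + [(-14)·35 − (-32)·43] + [(-32)·11 − (-27)·35] + [(-27)·(-33) − (-30)·11] + [(-30)·(-12) − 6·(-33)]| = 6656, so the area is 3328.
The number of boundary lattice points is Σ gcd(|Δx|,|Δy|) = gcd(44,13) + gcd(33,53) + gcd(31,15) + gcd(18,8) + gcd(5,24) + gcd(3,44) + gcd(36,21) = 1+1+1+2+1+1+3 = 10.
By Pick's theorem A = I + B/2 − 1, so I = 3328 − 10/2 + 1 = 3324.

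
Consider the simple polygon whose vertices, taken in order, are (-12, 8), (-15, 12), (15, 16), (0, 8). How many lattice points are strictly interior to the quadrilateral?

The shoelace formula gives twice the area as |[(-12)·12 − (-15)·8] + [(-15)·16 − 15·12] + [15·8 − 0·16] + [0·8 − (-12)·8]| = 228, so the area is 114.
Summing gcd(|Δx|,|Δy|) over the edges gives the boundary count: gcd(3,4) + gcd(30,4) + gcd(15,8) + gcd(12,0) = 1+2+1+12 = 16.
Pick's theorem gives I = A − B/2 + 1 = 114 − 16/2 + 1 = 107.

107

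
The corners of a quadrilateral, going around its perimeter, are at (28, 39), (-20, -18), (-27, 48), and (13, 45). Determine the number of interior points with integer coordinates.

The shoelace formula gives twice the area as |(28·(-18) − (-20)·39) + ((-20)·48 − (-27)·(-18)) + ((-27)·45 − 13·48) + (13·39 − 28·45)| = 3762, so the area is 1881.
Summing gcd(|Δx|,|Δy|) over the edges gives the boundary count: gcd(48,57) + gcd(7,66) + gcd(40,3) + gcd(15,6) = 3+1+1+3 = 8.
Pick's theorem gives I = A − B/2 + 1 = 1881 − 8/2 + 1 = 1878.

1878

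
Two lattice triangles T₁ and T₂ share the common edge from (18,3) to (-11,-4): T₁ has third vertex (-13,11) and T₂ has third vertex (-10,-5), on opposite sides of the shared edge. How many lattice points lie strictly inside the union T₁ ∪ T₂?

The union is the simple quadrilateral with vertices (18,3), (-13,11), (-11,-4), (-10,-5) in order.
By the shoelace formula, twice the signed area is |(18·11 − (-13)·3) + ((-13)·(-4) − (-11)·11) + ((-11)·(-5) − (-10)·(-4)) + ((-10)·3 − 18·(-5))| = 485, so the area is 242.5.
Summing gcd(|Δx|,|Δy|) over the edges gives the boundary count: gcd(31,8) + gcd(2,15) + gcd(1,1) + gcd(28,8) = 1+1+1+4 = 7.
By Pick's theorem I = A − B/2 + 1 = 242.5 − 7/2 + 1 = 240.

240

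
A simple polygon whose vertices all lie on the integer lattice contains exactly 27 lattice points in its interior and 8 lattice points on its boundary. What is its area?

30

By Pick's theorem, A = I + B/2 − 1 = 27 + 8/2 − 1 = 30.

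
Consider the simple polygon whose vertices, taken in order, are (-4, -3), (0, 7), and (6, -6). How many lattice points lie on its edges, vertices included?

Summing gcd(|Δx|,|Δy|) over the edges gives the boundary count: gcd(4,10) + gcd(6,13) + gcd(10,3) = 2+1+1 = 4.

4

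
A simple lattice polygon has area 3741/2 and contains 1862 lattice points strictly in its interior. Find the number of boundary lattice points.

Pick's theorem gives A = I + B/2 − 1, so B = 2(A − I + 1) = 2(3741/2 − 1862 + 1) = 19.

19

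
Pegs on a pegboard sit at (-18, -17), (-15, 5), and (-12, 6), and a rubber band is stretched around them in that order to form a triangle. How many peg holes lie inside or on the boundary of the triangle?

34

By the shoelace formula, twice the signed area is |[(-18)·5 − (-15)·(-17)] + [(-15)·6 − (-12)·5] + [(-12)·(-17) − (-18)·6]| = 63, so the area is 63/2.
The number of boundary lattice points is Σ gcd(|Δx|,|Δy|) = gcd(3,22) + gcd(3,1) + gcd(6,23) = 1+1+1 = 3.
Pick's theorem gives I = A − B/2 + 1 = 63/2 − 3/2 + 1 = 31, so the closed region contains I + B = 31 + 3 = 34 lattice points.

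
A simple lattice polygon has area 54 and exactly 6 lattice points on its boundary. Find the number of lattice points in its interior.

52

Pick's theorem A = I + B/2 − 1 rearranges to I = A − B/2 + 1 = 54 − 6/2 + 1 = 52.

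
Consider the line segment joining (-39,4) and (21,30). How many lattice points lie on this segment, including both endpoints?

The number of lattice points on a segment between lattice points is gcd(|Δx|,|Δy|) + 1 = gcd(60,26) + 1 = 2 + 1 = 3.

3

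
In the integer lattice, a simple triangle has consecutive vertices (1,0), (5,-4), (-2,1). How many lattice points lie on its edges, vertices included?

Along each edge there are gcd(|Δx|,|Δy|)+1 lattice points, so counting each shared vertex once the boundary has gcd(4,4) + gcd(7,5) + gcd(3,1) = 4+1+1 = 6.

6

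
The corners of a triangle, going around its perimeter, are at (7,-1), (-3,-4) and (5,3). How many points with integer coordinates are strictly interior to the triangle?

The shoelace formula gives twice the area as |(7·(-4) − (-3)·(-1)) + ((-3)·3 − 5·(-4)) + (5·(-1) − 7·3)| = 46, so the area is 23.
The number of boundary lattice points is Σ gcd(|Δx|,|Δy|) = gcd(10,3) + gcd(8,7) + gcd(2,4) = 1+1+2 = 4.
Pick's theorem gives I = A − B/2 + 1 = 23 − 4/2 + 1 = 22.

22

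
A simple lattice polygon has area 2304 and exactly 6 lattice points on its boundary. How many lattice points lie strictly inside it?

From Pick's theorem, I = A − B/2 + 1 = 2304 − 6/2 + 1 = 2302.

2302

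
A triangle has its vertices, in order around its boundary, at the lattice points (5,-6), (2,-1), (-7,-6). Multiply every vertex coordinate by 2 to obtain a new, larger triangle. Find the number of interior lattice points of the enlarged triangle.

Using the shoelace formula, 2A = |(5·(-1) − 2·(-6)) + (2·(-6) − (-7)·(-1)) + ((-7)·(-6) − 5·(-6))| = 60, so the area is 30.
Summing gcd(|Δx|,|Δy|) over the edges gives the boundary count: gcd(3,5) + gcd(9,5) + gcd(12,0) = 1+1+12 = 14.
Scaling by 2 multiplies the area by 2² = 4 (so the new area is 120) and multiplies the boundary lattice-point count by 2, giving 28.
By Pick's theorem, the interior count of the dilated polygon is 120 − 28/2 + 1 = 107.

107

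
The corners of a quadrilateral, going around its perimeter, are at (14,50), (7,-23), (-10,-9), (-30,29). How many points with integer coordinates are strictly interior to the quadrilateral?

1714

By the shoelace formula, twice the signed area is |(14·(-23) − 7·50) + (7·(-9) − (-10)·(-23)) + ((-10)·29 − (-30)·(-9)) + ((-30)·50 − 14·29)| = 3431, so the area is 1715.5.
Summing gcd(|Δx|,|Δy|) over the edges gives the boundary count: gcd(7,73) + gcd(17,14) + gcd(20,38) + gcd(44,21) = 1+1+2+1 = 5.
By Pick's theorem A = I + B/2 − 1, so I = 1715.5 − 5/2 + 1 = 1714.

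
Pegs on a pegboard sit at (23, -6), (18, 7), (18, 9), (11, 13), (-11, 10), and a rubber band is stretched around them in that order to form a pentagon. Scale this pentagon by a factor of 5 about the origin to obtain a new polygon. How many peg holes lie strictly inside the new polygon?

By the shoelace formula, twice the signed area is |(23·7 − 18·(-6)) + (18·9 − 18·7) + (18·13 − 11·9) + (11·10 − (-11)·13) + ((-11)·(-6) − 23·10)| = 529, so the area is 264.5.
Summing gcd(|Δx|,|Δy|) over the edges gives the boundary count: gcd(5,13) + gcd(0,2) + gcd(7,4) + gcd(22,3) + gcd(34,16) = 1+2+1+1+2 = 7.
Scaling by 5 multiplies the area by 5² = 25 (so the new area is 6612.5) and multiplies the boundary lattice-point count by 5, giving 35.
By Pick's theorem, the interior count of the dilated polygon is 6612.5 − 35/2 + 1 = 6596.

6596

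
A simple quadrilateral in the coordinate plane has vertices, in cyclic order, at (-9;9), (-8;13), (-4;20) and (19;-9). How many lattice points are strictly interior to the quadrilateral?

202

By the shoelace formula, twice the signed area is |((-9)·13 − (-8)·9) + ((-8)·20 − (-4)·13) + ((-4)·(-9) − 19·20) + (19·9 − (-9)·(-9))| = 407, so the area is 203.5.
The number of boundary lattice points is Σ gcd(|Δx|,|Δy|) = gcd(1,4) + gcd(4,7) + gcd(23,29) + gcd(28,18) = 1+1+1+2 = 5.
Pick's theorem gives I = A − B/2 + 1 = 203.5 − 5/2 + 1 = 202.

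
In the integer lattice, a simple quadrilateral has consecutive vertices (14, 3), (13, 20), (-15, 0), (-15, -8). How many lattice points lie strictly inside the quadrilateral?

The shoelace formula gives twice the area as |(14·20 − 13·3) + (13·0 − (-15)·20) + ((-15)·(-8) − (-15)·0) + ((-15)·3 − 14·(-8))| = 728, so the area is 364.
Summing gcd(|Δx|,|Δy|) over the edges gives the boundary count: gcd(1,17) + gcd(28,20) + gcd(0,8) + gcd(29,11) = 1+4+8+1 = 14.
By Pick's theorem A = I + B/2 − 1, so I = 364 − 14/2 + 1 = 358.

358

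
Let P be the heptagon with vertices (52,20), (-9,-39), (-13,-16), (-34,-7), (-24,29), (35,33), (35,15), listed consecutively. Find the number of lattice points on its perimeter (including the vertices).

The number of boundary lattice points is Σ gcd(|Δx|,|Δy|) = gcd(61,59) + gcd(4,23) + gcd(21,9) + gcd(10,36) + gcd(59,4) + gcd(0,18) + gcd(17,5) = 1+1+3+2+1+18+1 = 27.

27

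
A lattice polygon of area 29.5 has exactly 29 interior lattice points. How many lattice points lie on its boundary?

Pick's theorem gives A = I + B/2 − 1, so B = 2(A − I + 1) = 2(29.5 − 29 + 1) = 3.

3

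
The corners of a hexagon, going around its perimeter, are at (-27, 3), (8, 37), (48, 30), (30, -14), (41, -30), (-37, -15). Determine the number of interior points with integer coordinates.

3345

The shoelace formula gives twice the area as |[(-27)·37 − 8·3] + [8·30 − 48·37] + [48·(-14) − 30·30] + [30·(-30) − 41·(-14)] + [41·(-15) − (-37)·(-30)] + [(-37)·3 − (-27)·(-15)]| = 6698, so the area is 3349.
Summing gcd(|Δx|,|Δy|) over the edges gives the boundary count: gcd(35,34) + gcd(40,7) + gcd(18,44) + gcd(11,16) + gcd(78,15) + gcd(10,18) = 1+1+2+1+3+2 = 10.
By Pick's theorem A = I + B/2 − 1, so I = 3349 − 10/2 + 1 = 3345.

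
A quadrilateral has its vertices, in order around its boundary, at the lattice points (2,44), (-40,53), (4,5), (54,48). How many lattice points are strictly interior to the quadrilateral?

1823

Using the shoelace formula, 2A = |[2·53 − (-40)·44] + [(-40)·5 − 4·53] + [4·48 − 54·5] + [54·44 − 2·48]| = 3656, so the area is 1828.
Summing gcd(|Δx|,|Δy|) over the edges gives the boundary count: gcd(42,9) + gcd(44,48) + gcd(50,43) + gcd(52,4) = 3+4+1+4 = 12.
Pick's theorem gives I = A − B/2 + 1 = 1828 − 12/2 + 1 = 1823.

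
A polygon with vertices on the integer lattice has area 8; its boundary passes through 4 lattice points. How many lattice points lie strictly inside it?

From Pick's theorem, I = A − B/2 + 1 = 8 − 4/2 + 1 = 7.

7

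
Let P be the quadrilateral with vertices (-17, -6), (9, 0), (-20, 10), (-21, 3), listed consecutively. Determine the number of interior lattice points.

The shoelace formula gives twice the area as |((-17)·0 − 9·(-6)) + (9·10 − (-20)·0) + ((-20)·3 − (-21)·10) + ((-21)·(-6) − (-17)·3)| = 471, so the area is 471/2.
Along each edge there are gcd(|Δx|,|Δy|)+1 lattice points, so counting each shared vertex once the boundary has gcd(26,6) + gcd(29,10) + gcd(1,7) + gcd(4,9) = 2+1+1+1 = 5.
Pick's theorem gives I = A − B/2 + 1 = 471/2 − 5/2 + 1 = 234.

234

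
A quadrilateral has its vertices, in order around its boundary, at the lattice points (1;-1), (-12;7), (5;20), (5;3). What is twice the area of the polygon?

The shoelace formula gives twice the area as |(1·7 − (-12)·(-1)) + ((-12)·20 − 5·7) + (5·3 − 5·20) + (5·(-1) − 1·3)| = 373, so the area is 186.5.

373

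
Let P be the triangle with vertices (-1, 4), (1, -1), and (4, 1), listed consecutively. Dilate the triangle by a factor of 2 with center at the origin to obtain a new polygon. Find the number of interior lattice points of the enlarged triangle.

The shoelace formula gives twice the area as |[(-1)·(-1) − 1·4] + [1·1 − 4·(-1)] + [4·4 − (-1)·1]| = 19, so the area is 9.5.
The number of boundary lattice points is Σ gcd(|Δx|,|Δy|) = gcd(2,5) + gcd(3,2) + gcd(5,3) = 1+1+1 = 3.
Scaling by 2 multiplies the area by 2² = 4 (so the new area is 38) and multiplies the boundary lattice-point count by 2, giving 6.
By Pick's theorem, the interior count of the dilated polygon is 38 − 6/2 + 1 = 36.

36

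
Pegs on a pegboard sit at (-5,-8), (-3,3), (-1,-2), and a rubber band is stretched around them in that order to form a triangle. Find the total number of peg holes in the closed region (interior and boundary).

19

The shoelace formula gives twice the area as |[(-5)·3 − (-3)·(-8)] + [(-3)·(-2) − (-1)·3] + [(-1)·(-8) − (-5)·(-2)]| = 32, so the area is 16.
Along each edge there are gcd(|Δx|,|Δy|)+1 lattice points, so counting each shared vertex once the boundary has gcd(2,11) + gcd(2,5) + gcd(4,6) = 1+1+2 = 4.
Pick's theorem gives I = A − B/2 + 1 = 16 − 4/2 + 1 = 15, so the closed region contains I + B = 15 + 4 = 19 lattice points.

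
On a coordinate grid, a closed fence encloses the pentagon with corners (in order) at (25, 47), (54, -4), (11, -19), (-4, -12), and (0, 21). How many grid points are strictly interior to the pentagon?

2217

By the shoelace formula, twice the signed area is |(25·(-4) − 54·47) + (54·(-19) − 11·(-4)) + (11·(-12) − (-4)·(-19)) + ((-4)·21 − 0·(-12)) + (0·47 − 25·21)| = 4437, so the area is 2218.5.
The number of boundary lattice points is Σ gcd(|Δx|,|Δy|) = gcd(29,51) + gcd(43,15) + gcd(15,7) + gcd(4,33) + gcd(25,26) = 1+1+1+1+1 = 5.
Pick's theorem gives I = A − B/2 + 1 = 2218.5 − 5/2 + 1 = 2217.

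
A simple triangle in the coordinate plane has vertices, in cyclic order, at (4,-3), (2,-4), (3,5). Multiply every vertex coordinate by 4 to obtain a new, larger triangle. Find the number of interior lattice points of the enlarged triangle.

The shoelace formula gives twice the area as |[4·(-4) − 2·(-3)] + [2·5 − 3·(-4)] + [3·(-3) − 4·5]| = 17, so the area is 17/2.
Summing gcd(|Δx|,|Δy|) over the edges gives the boundary count: gcd(2,1) + gcd(1,9) + gcd(1,8) = 1+1+1 = 3.
Scaling by 4 multiplies the area by 4² = 16 (so the new area is 136) and multiplies the boundary lattice-point count by 4, giving 12.
By Pick's theorem, the interior count of the dilated polygon is 136 − 12/2 + 1 = 131.

131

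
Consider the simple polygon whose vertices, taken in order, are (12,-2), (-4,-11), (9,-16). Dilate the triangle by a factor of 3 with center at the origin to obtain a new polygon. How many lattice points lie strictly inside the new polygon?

883

Using the shoelace formula, 2A = |(12·(-11) − (-4)·(-2)) + ((-4)·(-16) − 9·(-11)) + (9·(-2) − 12·(-16))| = 197, so the area is 98.5.
Summing gcd(|Δx|,|Δy|) over the edges gives the boundary count: gcd(16,9) + gcd(13,5) + gcd(3,14) = 1+1+1 = 3.
Scaling by 3 multiplies the area by 3² = 9 (so the new area is 1773/2) and multiplies the boundary lattice-point count by 3, giving 9.
By Pick's theorem, the interior count of the dilated polygon is 1773/2 − 9/2 + 1 = 883.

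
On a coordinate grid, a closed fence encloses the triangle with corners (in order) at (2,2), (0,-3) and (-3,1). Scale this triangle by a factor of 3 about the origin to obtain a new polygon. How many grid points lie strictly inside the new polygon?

By the shoelace formula, twice the signed area is |(2·(-3) − 0·2) + (0·1 − (-3)·(-3)) + ((-3)·2 − 2·1)| = 23, so the area is 11.5.
The number of boundary lattice points is Σ gcd(|Δx|,|Δy|) = gcd(2,5) + gcd(3,4) + gcd(5,1) = 1+1+1 = 3.
Scaling by 3 multiplies the area by 3² = 9 (so the new area is 207/2) and multiplies the boundary lattice-point count by 3, giving 9.
By Pick's theorem, the interior count of the dilated polygon is 207/2 − 9/2 + 1 = 100.

100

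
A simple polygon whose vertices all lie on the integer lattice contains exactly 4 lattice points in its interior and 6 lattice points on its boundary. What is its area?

Pick's theorem states A = I + B/2 − 1, so A = 4 + 6/2 − 1 = 6.

6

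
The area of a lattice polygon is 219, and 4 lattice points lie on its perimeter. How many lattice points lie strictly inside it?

From Pick's theorem, I = A − B/2 + 1 = 219 − 4/2 + 1 = 218.

218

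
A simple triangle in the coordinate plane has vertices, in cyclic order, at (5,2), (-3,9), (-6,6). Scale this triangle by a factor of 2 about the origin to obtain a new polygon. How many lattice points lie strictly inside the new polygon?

The shoelace formula gives twice the area as |(5·9 − (-3)·2) + ((-3)·6 − (-6)·9) + ((-6)·2 − 5·6)| = 45, so the area is 22.5.
The number of boundary lattice points is Σ gcd(|Δx|,|Δy|) = gcd(8,7) + gcd(3,3) + gcd(11,4) = 1+3+1 = 5.
Scaling by 2 multiplies the area by 2² = 4 (so the new area is 90) and multiplies the boundary lattice-point count by 2, giving 10.
By Pick's theorem, the interior count of the dilated polygon is 90 − 10/2 + 1 = 86.

86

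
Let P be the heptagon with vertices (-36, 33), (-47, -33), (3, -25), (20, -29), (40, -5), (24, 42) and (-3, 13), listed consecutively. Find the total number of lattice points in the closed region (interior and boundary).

By the shoelace formula, twice the signed area is |((-36)·(-33) − (-47)·33) + ((-47)·(-25) − 3·(-33)) + (3·(-29) − 20·(-25)) + (20·(-5) − 40·(-29)) + (40·42 − 24·(-5)) + (24·13 − (-3)·42) + ((-3)·33 − (-36)·13)| = 8093, so the area is 8093/2.
Along each edge there are gcd(|Δx|,|Δy|)+1 lattice points, so counting each shared vertex once the boundary has gcd(11,66) + gcd(50,8) + gcd(17,4) + gcd(20,24) + gcd(16,47) + gcd(27,29) + gcd(33,20) = 11+2+1+4+1+1+1 = 21.
Pick's theorem gives I = A − B/2 + 1 = 8093/2 − 21/2 + 1 = 4037, so the closed region contains I + B = 4037 + 21 = 4058 lattice points.

4058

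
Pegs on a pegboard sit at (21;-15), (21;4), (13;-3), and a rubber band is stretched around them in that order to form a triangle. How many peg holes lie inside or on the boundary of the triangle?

Using the shoelace formula, 2A = |(21·4 − 21·(-15)) + (21·(-3) − 13·4) + (13·(-15) − 21·(-3))| = 152, so the area is 76.
Summing gcd(|Δx|,|Δy|) over the edges gives the boundary count: gcd(0,19) + gcd(8,7) + gcd(8,12) = 19+1+4 = 24.
Pick's theorem gives I = A − B/2 + 1 = 76 − 24/2 + 1 = 65, so the closed region contains I + B = 65 + 24 = 89 lattice points.

89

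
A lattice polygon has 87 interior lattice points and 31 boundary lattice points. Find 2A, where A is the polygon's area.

Pick's theorem states A = I + B/2 − 1, so A = 87 + 31/2 − 1 = 203/2.
Hence 2A = 203.

203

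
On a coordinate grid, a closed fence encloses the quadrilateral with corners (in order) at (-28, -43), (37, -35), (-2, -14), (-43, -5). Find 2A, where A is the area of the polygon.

The shoelace formula gives twice the area as |[(-28)·(-35) − 37·(-43)] + [37·(-14) − (-2)·(-35)] + [(-2)·(-5) − (-43)·(-14)] + [(-43)·(-43) − (-28)·(-5)]| = 3100, so the area is 1550.

3100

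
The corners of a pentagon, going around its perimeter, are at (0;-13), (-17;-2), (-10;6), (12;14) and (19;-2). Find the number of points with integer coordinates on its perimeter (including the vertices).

6

The number of boundary lattice points is Σ gcd(|Δx|,|Δy|) = gcd(17,11) + gcd(7,8) + gcd(22,8) + gcd(7,16) + gcd(19,11) = 1+1+2+1+1 = 6.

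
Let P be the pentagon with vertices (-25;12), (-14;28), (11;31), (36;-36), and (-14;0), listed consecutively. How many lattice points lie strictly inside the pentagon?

By the shoelace formula, twice the signed area is |((-25)·28 − (-14)·12) + ((-14)·31 − 11·28) + (11·(-36) − 36·31) + (36·0 − (-14)·(-36)) + ((-14)·12 − (-25)·0)| = 3458, so the area is 1729.
Summing gcd(|Δx|,|Δy|) over the edges gives the boundary count: gcd(11,16) + gcd(25,3) + gcd(25,67) + gcd(50,36) + gcd(11,12) = 1+1+1+2+1 = 6.
By Pick's theorem A = I + B/2 − 1, so I = 1729 − 6/2 + 1 = 1727.

1727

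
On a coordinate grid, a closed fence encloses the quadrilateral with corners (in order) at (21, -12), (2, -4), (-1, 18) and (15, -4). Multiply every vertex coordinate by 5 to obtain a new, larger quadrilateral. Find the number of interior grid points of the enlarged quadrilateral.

The shoelace formula gives twice the area as |[21·(-4) − 2·(-12)] + [2·18 − (-1)·(-4)] + [(-1)·(-4) − 15·18] + [15·(-12) − 21·(-4)]| = 390, so the area is 195.
Summing gcd(|Δx|,|Δy|) over the edges gives the boundary count: gcd(19,8) + gcd(3,22) + gcd(16,22) + gcd(6,8) = 1+1+2+2 = 6.
Scaling by 5 multiplies the area by 5² = 25 (so the new area is 4875) and multiplies the boundary lattice-point count by 5, giving 30.
By Pick's theorem, the interior count of the dilated polygon is 4875 − 30/2 + 1 = 4861.

4861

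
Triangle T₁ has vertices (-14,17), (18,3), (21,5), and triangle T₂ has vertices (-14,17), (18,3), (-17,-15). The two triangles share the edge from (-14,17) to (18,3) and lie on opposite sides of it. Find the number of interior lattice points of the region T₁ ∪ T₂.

585

The union is the simple quadrilateral with vertices (-14,17), (21,5), (18,3), (-17,-15) in order.
By the shoelace formula, twice the signed area is |[(-14)·5 − 21·17] + [21·3 − 18·5] + [18·(-15) − (-17)·3] + [(-17)·17 − (-14)·(-15)]| = 1172, so the area is 586.
The number of boundary lattice points is Σ gcd(|Δx|,|Δy|) = gcd(35,12) + gcd(3,2) + gcd(35,18) + gcd(3,32) = 1+1+1+1 = 4.
By Pick's theorem I = A − B/2 + 1 = 586 − 4/2 + 1 = 585.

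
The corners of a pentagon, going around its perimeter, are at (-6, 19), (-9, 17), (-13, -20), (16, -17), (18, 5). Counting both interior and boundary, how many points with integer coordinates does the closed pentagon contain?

889

The shoelace formula gives twice the area as |((-6)·17 − (-9)·19) + ((-9)·(-20) − (-13)·17) + ((-13)·(-17) − 16·(-20)) + (16·5 − 18·(-17)) + (18·19 − (-6)·5)| = 1769, so the area is 884.5.
Along each edge there are gcd(|Δx|,|Δy|)+1 lattice points, so counting each shared vertex once the boundary has gcd(3,2) + gcd(4,37) + gcd(29,3) + gcd(2,22) + gcd(24,14) = 1+1+1+2+2 = 7.
Pick's theorem gives I = A − B/2 + 1 = 884.5 − 7/2 + 1 = 882, so the closed region contains I + B = 882 + 7 = 889 lattice points.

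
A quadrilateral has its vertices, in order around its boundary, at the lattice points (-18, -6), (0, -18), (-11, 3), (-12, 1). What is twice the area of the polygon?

Using the shoelace formula, 2A = |[(-18)·(-18) − 0·(-6)] + [0·3 − (-11)·(-18)] + [(-11)·1 − (-12)·3] + [(-12)·(-6) − (-18)·1]| = 241, so the area is 241/2.

241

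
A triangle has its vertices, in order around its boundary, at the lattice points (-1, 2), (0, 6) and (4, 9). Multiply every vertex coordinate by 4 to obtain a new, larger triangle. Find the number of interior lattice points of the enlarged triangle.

Using the shoelace formula, 2A = |((-1)·6 − 0·2) + (0·9 − 4·6) + (4·2 − (-1)·9)| = 13, so the area is 13/2.
Summing gcd(|Δx|,|Δy|) over the edges gives the boundary count: gcd(1,4) + gcd(4,3) + gcd(5,7) = 1+1+1 = 3.
Scaling by 4 multiplies the area by 4² = 16 (so the new area is 104) and multiplies the boundary lattice-point count by 4, giving 12.
By Pick's theorem, the interior count of the dilated polygon is 104 − 12/2 + 1 = 99.

99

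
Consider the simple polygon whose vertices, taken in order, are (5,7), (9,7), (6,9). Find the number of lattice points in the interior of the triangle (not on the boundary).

2

By the shoelace formula, twice the signed area is |[5·7 − 9·7] + [9·9 − 6·7] + [6·7 − 5·9]| = 8, so the area is 4.
Summing gcd(|Δx|,|Δy|) over the edges gives the boundary count: gcd(4,0) + gcd(3,2) + gcd(1,2) = 4+1+1 = 6.
Pick's theorem gives I = A − B/2 + 1 = 4 − 6/2 + 1 = 2.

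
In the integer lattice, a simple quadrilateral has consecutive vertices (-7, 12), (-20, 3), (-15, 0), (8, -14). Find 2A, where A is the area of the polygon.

By the shoelace formula, twice the signed area is |((-7)·3 − (-20)·12) + ((-20)·0 − (-15)·3) + ((-15)·(-14) − 8·0) + (8·12 − (-7)·(-14))| = 472, so the area is 236.

472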